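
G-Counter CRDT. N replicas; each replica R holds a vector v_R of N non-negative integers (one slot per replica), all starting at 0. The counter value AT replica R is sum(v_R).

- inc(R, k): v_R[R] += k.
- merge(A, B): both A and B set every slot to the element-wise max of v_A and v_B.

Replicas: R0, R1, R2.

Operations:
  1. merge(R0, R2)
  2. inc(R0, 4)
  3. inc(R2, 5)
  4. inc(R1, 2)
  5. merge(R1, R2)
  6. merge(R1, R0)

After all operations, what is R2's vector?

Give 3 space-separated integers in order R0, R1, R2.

Answer: 0 2 5

Derivation:
Op 1: merge R0<->R2 -> R0=(0,0,0) R2=(0,0,0)
Op 2: inc R0 by 4 -> R0=(4,0,0) value=4
Op 3: inc R2 by 5 -> R2=(0,0,5) value=5
Op 4: inc R1 by 2 -> R1=(0,2,0) value=2
Op 5: merge R1<->R2 -> R1=(0,2,5) R2=(0,2,5)
Op 6: merge R1<->R0 -> R1=(4,2,5) R0=(4,2,5)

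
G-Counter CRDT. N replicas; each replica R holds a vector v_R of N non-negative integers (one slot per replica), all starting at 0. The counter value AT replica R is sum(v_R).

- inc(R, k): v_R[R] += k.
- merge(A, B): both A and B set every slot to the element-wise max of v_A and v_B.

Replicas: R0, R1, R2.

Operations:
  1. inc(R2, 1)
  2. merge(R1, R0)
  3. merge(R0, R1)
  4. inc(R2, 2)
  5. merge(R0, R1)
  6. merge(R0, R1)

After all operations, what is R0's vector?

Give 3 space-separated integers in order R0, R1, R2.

Answer: 0 0 0

Derivation:
Op 1: inc R2 by 1 -> R2=(0,0,1) value=1
Op 2: merge R1<->R0 -> R1=(0,0,0) R0=(0,0,0)
Op 3: merge R0<->R1 -> R0=(0,0,0) R1=(0,0,0)
Op 4: inc R2 by 2 -> R2=(0,0,3) value=3
Op 5: merge R0<->R1 -> R0=(0,0,0) R1=(0,0,0)
Op 6: merge R0<->R1 -> R0=(0,0,0) R1=(0,0,0)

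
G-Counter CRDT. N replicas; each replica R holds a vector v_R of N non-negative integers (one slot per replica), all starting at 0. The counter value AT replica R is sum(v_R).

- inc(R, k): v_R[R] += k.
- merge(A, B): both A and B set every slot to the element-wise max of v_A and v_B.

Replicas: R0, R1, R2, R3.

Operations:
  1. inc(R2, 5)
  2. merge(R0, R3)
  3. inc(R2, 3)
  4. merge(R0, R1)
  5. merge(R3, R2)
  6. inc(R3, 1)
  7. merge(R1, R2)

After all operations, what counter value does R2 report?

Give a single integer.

Answer: 8

Derivation:
Op 1: inc R2 by 5 -> R2=(0,0,5,0) value=5
Op 2: merge R0<->R3 -> R0=(0,0,0,0) R3=(0,0,0,0)
Op 3: inc R2 by 3 -> R2=(0,0,8,0) value=8
Op 4: merge R0<->R1 -> R0=(0,0,0,0) R1=(0,0,0,0)
Op 5: merge R3<->R2 -> R3=(0,0,8,0) R2=(0,0,8,0)
Op 6: inc R3 by 1 -> R3=(0,0,8,1) value=9
Op 7: merge R1<->R2 -> R1=(0,0,8,0) R2=(0,0,8,0)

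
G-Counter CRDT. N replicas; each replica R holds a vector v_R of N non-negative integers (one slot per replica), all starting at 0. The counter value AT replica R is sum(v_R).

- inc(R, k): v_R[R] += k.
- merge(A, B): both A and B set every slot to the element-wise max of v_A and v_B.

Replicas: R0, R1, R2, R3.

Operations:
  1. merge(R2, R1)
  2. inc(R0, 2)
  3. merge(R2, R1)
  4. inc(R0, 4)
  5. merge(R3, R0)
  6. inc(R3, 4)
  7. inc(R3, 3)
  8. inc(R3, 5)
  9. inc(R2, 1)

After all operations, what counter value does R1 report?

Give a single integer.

Op 1: merge R2<->R1 -> R2=(0,0,0,0) R1=(0,0,0,0)
Op 2: inc R0 by 2 -> R0=(2,0,0,0) value=2
Op 3: merge R2<->R1 -> R2=(0,0,0,0) R1=(0,0,0,0)
Op 4: inc R0 by 4 -> R0=(6,0,0,0) value=6
Op 5: merge R3<->R0 -> R3=(6,0,0,0) R0=(6,0,0,0)
Op 6: inc R3 by 4 -> R3=(6,0,0,4) value=10
Op 7: inc R3 by 3 -> R3=(6,0,0,7) value=13
Op 8: inc R3 by 5 -> R3=(6,0,0,12) value=18
Op 9: inc R2 by 1 -> R2=(0,0,1,0) value=1

Answer: 0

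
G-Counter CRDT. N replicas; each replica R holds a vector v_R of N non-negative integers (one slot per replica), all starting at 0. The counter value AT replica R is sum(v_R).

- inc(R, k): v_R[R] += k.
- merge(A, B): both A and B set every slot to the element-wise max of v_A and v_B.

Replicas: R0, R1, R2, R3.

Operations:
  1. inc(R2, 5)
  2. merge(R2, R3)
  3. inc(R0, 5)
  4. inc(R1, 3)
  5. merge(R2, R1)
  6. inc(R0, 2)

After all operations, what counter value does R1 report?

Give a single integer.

Op 1: inc R2 by 5 -> R2=(0,0,5,0) value=5
Op 2: merge R2<->R3 -> R2=(0,0,5,0) R3=(0,0,5,0)
Op 3: inc R0 by 5 -> R0=(5,0,0,0) value=5
Op 4: inc R1 by 3 -> R1=(0,3,0,0) value=3
Op 5: merge R2<->R1 -> R2=(0,3,5,0) R1=(0,3,5,0)
Op 6: inc R0 by 2 -> R0=(7,0,0,0) value=7

Answer: 8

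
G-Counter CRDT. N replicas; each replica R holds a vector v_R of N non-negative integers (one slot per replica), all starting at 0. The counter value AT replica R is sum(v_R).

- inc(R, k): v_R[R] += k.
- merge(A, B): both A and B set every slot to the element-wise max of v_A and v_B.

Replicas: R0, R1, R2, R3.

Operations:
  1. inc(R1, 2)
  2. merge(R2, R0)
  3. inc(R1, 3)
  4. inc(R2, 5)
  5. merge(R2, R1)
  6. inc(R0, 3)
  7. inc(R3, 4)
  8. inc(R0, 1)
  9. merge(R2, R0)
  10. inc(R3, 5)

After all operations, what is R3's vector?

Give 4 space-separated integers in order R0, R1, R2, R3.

Answer: 0 0 0 9

Derivation:
Op 1: inc R1 by 2 -> R1=(0,2,0,0) value=2
Op 2: merge R2<->R0 -> R2=(0,0,0,0) R0=(0,0,0,0)
Op 3: inc R1 by 3 -> R1=(0,5,0,0) value=5
Op 4: inc R2 by 5 -> R2=(0,0,5,0) value=5
Op 5: merge R2<->R1 -> R2=(0,5,5,0) R1=(0,5,5,0)
Op 6: inc R0 by 3 -> R0=(3,0,0,0) value=3
Op 7: inc R3 by 4 -> R3=(0,0,0,4) value=4
Op 8: inc R0 by 1 -> R0=(4,0,0,0) value=4
Op 9: merge R2<->R0 -> R2=(4,5,5,0) R0=(4,5,5,0)
Op 10: inc R3 by 5 -> R3=(0,0,0,9) value=9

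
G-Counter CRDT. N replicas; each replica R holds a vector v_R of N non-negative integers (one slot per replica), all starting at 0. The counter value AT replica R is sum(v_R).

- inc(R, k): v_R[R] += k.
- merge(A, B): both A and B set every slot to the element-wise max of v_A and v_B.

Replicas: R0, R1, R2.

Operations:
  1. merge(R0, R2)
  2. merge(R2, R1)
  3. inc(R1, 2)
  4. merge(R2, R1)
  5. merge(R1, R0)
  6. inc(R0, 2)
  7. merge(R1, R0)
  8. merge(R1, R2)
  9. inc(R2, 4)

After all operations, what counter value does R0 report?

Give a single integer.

Op 1: merge R0<->R2 -> R0=(0,0,0) R2=(0,0,0)
Op 2: merge R2<->R1 -> R2=(0,0,0) R1=(0,0,0)
Op 3: inc R1 by 2 -> R1=(0,2,0) value=2
Op 4: merge R2<->R1 -> R2=(0,2,0) R1=(0,2,0)
Op 5: merge R1<->R0 -> R1=(0,2,0) R0=(0,2,0)
Op 6: inc R0 by 2 -> R0=(2,2,0) value=4
Op 7: merge R1<->R0 -> R1=(2,2,0) R0=(2,2,0)
Op 8: merge R1<->R2 -> R1=(2,2,0) R2=(2,2,0)
Op 9: inc R2 by 4 -> R2=(2,2,4) value=8

Answer: 4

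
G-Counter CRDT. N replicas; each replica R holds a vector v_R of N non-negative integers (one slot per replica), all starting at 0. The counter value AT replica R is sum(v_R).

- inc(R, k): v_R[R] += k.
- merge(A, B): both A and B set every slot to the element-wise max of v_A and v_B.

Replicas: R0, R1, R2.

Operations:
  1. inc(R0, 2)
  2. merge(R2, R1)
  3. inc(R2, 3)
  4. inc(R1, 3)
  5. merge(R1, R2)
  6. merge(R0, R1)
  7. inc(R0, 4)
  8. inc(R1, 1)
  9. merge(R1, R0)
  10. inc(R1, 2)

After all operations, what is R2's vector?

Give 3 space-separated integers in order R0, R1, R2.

Answer: 0 3 3

Derivation:
Op 1: inc R0 by 2 -> R0=(2,0,0) value=2
Op 2: merge R2<->R1 -> R2=(0,0,0) R1=(0,0,0)
Op 3: inc R2 by 3 -> R2=(0,0,3) value=3
Op 4: inc R1 by 3 -> R1=(0,3,0) value=3
Op 5: merge R1<->R2 -> R1=(0,3,3) R2=(0,3,3)
Op 6: merge R0<->R1 -> R0=(2,3,3) R1=(2,3,3)
Op 7: inc R0 by 4 -> R0=(6,3,3) value=12
Op 8: inc R1 by 1 -> R1=(2,4,3) value=9
Op 9: merge R1<->R0 -> R1=(6,4,3) R0=(6,4,3)
Op 10: inc R1 by 2 -> R1=(6,6,3) value=15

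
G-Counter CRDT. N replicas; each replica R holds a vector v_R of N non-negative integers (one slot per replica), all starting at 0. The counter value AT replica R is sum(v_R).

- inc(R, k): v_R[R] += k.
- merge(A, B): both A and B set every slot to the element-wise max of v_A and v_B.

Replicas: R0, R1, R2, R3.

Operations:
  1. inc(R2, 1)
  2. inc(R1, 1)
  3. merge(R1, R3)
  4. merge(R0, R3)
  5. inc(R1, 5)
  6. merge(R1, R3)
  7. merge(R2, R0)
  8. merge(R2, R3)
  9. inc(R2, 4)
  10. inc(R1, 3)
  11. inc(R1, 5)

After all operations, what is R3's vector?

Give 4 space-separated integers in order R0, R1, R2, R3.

Op 1: inc R2 by 1 -> R2=(0,0,1,0) value=1
Op 2: inc R1 by 1 -> R1=(0,1,0,0) value=1
Op 3: merge R1<->R3 -> R1=(0,1,0,0) R3=(0,1,0,0)
Op 4: merge R0<->R3 -> R0=(0,1,0,0) R3=(0,1,0,0)
Op 5: inc R1 by 5 -> R1=(0,6,0,0) value=6
Op 6: merge R1<->R3 -> R1=(0,6,0,0) R3=(0,6,0,0)
Op 7: merge R2<->R0 -> R2=(0,1,1,0) R0=(0,1,1,0)
Op 8: merge R2<->R3 -> R2=(0,6,1,0) R3=(0,6,1,0)
Op 9: inc R2 by 4 -> R2=(0,6,5,0) value=11
Op 10: inc R1 by 3 -> R1=(0,9,0,0) value=9
Op 11: inc R1 by 5 -> R1=(0,14,0,0) value=14

Answer: 0 6 1 0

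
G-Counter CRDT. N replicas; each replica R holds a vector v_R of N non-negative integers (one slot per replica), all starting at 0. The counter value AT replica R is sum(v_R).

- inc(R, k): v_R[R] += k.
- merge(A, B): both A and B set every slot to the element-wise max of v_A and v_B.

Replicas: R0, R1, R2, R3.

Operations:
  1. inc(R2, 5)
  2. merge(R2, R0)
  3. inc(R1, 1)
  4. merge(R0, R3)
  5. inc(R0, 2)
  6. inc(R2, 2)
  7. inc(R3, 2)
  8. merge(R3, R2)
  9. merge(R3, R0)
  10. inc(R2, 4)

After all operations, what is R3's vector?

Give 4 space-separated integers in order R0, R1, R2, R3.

Answer: 2 0 7 2

Derivation:
Op 1: inc R2 by 5 -> R2=(0,0,5,0) value=5
Op 2: merge R2<->R0 -> R2=(0,0,5,0) R0=(0,0,5,0)
Op 3: inc R1 by 1 -> R1=(0,1,0,0) value=1
Op 4: merge R0<->R3 -> R0=(0,0,5,0) R3=(0,0,5,0)
Op 5: inc R0 by 2 -> R0=(2,0,5,0) value=7
Op 6: inc R2 by 2 -> R2=(0,0,7,0) value=7
Op 7: inc R3 by 2 -> R3=(0,0,5,2) value=7
Op 8: merge R3<->R2 -> R3=(0,0,7,2) R2=(0,0,7,2)
Op 9: merge R3<->R0 -> R3=(2,0,7,2) R0=(2,0,7,2)
Op 10: inc R2 by 4 -> R2=(0,0,11,2) value=13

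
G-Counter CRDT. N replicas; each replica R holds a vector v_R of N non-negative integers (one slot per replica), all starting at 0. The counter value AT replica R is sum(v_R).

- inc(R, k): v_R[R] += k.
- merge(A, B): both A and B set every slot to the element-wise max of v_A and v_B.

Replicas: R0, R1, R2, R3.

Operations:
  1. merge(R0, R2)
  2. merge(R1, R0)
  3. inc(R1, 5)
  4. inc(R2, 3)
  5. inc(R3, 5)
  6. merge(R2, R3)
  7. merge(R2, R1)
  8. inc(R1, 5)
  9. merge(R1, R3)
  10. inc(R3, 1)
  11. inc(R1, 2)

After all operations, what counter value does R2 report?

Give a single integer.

Answer: 13

Derivation:
Op 1: merge R0<->R2 -> R0=(0,0,0,0) R2=(0,0,0,0)
Op 2: merge R1<->R0 -> R1=(0,0,0,0) R0=(0,0,0,0)
Op 3: inc R1 by 5 -> R1=(0,5,0,0) value=5
Op 4: inc R2 by 3 -> R2=(0,0,3,0) value=3
Op 5: inc R3 by 5 -> R3=(0,0,0,5) value=5
Op 6: merge R2<->R3 -> R2=(0,0,3,5) R3=(0,0,3,5)
Op 7: merge R2<->R1 -> R2=(0,5,3,5) R1=(0,5,3,5)
Op 8: inc R1 by 5 -> R1=(0,10,3,5) value=18
Op 9: merge R1<->R3 -> R1=(0,10,3,5) R3=(0,10,3,5)
Op 10: inc R3 by 1 -> R3=(0,10,3,6) value=19
Op 11: inc R1 by 2 -> R1=(0,12,3,5) value=20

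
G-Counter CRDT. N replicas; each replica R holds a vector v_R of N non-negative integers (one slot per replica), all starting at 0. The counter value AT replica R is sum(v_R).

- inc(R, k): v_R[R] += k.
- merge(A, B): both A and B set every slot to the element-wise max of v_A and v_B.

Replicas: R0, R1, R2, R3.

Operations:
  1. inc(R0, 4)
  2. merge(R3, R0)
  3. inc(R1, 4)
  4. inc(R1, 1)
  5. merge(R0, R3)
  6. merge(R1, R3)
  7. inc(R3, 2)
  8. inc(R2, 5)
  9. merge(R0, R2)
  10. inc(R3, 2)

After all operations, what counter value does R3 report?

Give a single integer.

Answer: 13

Derivation:
Op 1: inc R0 by 4 -> R0=(4,0,0,0) value=4
Op 2: merge R3<->R0 -> R3=(4,0,0,0) R0=(4,0,0,0)
Op 3: inc R1 by 4 -> R1=(0,4,0,0) value=4
Op 4: inc R1 by 1 -> R1=(0,5,0,0) value=5
Op 5: merge R0<->R3 -> R0=(4,0,0,0) R3=(4,0,0,0)
Op 6: merge R1<->R3 -> R1=(4,5,0,0) R3=(4,5,0,0)
Op 7: inc R3 by 2 -> R3=(4,5,0,2) value=11
Op 8: inc R2 by 5 -> R2=(0,0,5,0) value=5
Op 9: merge R0<->R2 -> R0=(4,0,5,0) R2=(4,0,5,0)
Op 10: inc R3 by 2 -> R3=(4,5,0,4) value=13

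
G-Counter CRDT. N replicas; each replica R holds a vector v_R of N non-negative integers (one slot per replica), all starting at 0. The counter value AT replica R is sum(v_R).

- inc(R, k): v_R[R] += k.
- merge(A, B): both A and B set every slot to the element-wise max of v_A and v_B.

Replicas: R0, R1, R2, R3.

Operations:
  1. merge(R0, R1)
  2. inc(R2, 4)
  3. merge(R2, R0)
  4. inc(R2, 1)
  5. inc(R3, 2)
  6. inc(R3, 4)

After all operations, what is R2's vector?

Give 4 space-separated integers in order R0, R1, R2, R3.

Answer: 0 0 5 0

Derivation:
Op 1: merge R0<->R1 -> R0=(0,0,0,0) R1=(0,0,0,0)
Op 2: inc R2 by 4 -> R2=(0,0,4,0) value=4
Op 3: merge R2<->R0 -> R2=(0,0,4,0) R0=(0,0,4,0)
Op 4: inc R2 by 1 -> R2=(0,0,5,0) value=5
Op 5: inc R3 by 2 -> R3=(0,0,0,2) value=2
Op 6: inc R3 by 4 -> R3=(0,0,0,6) value=6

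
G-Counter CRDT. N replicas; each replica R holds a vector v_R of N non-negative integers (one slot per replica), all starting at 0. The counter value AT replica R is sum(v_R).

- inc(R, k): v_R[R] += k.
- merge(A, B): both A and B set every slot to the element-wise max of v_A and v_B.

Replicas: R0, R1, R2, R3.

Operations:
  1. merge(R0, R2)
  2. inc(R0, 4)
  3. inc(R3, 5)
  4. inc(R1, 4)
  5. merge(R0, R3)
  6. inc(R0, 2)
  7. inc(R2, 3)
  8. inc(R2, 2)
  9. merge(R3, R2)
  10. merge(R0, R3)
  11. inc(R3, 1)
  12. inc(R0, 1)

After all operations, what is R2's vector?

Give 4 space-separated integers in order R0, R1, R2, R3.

Answer: 4 0 5 5

Derivation:
Op 1: merge R0<->R2 -> R0=(0,0,0,0) R2=(0,0,0,0)
Op 2: inc R0 by 4 -> R0=(4,0,0,0) value=4
Op 3: inc R3 by 5 -> R3=(0,0,0,5) value=5
Op 4: inc R1 by 4 -> R1=(0,4,0,0) value=4
Op 5: merge R0<->R3 -> R0=(4,0,0,5) R3=(4,0,0,5)
Op 6: inc R0 by 2 -> R0=(6,0,0,5) value=11
Op 7: inc R2 by 3 -> R2=(0,0,3,0) value=3
Op 8: inc R2 by 2 -> R2=(0,0,5,0) value=5
Op 9: merge R3<->R2 -> R3=(4,0,5,5) R2=(4,0,5,5)
Op 10: merge R0<->R3 -> R0=(6,0,5,5) R3=(6,0,5,5)
Op 11: inc R3 by 1 -> R3=(6,0,5,6) value=17
Op 12: inc R0 by 1 -> R0=(7,0,5,5) value=17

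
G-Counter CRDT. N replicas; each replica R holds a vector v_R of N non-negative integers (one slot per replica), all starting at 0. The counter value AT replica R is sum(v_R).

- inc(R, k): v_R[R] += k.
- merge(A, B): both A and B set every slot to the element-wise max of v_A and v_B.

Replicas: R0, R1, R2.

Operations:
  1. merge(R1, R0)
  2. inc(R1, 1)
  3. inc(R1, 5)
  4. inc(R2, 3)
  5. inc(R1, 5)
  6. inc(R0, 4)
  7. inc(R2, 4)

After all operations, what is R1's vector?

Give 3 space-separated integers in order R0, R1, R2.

Answer: 0 11 0

Derivation:
Op 1: merge R1<->R0 -> R1=(0,0,0) R0=(0,0,0)
Op 2: inc R1 by 1 -> R1=(0,1,0) value=1
Op 3: inc R1 by 5 -> R1=(0,6,0) value=6
Op 4: inc R2 by 3 -> R2=(0,0,3) value=3
Op 5: inc R1 by 5 -> R1=(0,11,0) value=11
Op 6: inc R0 by 4 -> R0=(4,0,0) value=4
Op 7: inc R2 by 4 -> R2=(0,0,7) value=7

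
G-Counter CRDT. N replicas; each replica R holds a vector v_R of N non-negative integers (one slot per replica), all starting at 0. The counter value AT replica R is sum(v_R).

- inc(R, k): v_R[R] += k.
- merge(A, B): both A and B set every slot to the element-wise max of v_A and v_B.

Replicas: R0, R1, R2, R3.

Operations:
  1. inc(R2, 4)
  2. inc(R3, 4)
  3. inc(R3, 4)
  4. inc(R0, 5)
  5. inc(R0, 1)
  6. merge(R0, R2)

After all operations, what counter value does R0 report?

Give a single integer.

Answer: 10

Derivation:
Op 1: inc R2 by 4 -> R2=(0,0,4,0) value=4
Op 2: inc R3 by 4 -> R3=(0,0,0,4) value=4
Op 3: inc R3 by 4 -> R3=(0,0,0,8) value=8
Op 4: inc R0 by 5 -> R0=(5,0,0,0) value=5
Op 5: inc R0 by 1 -> R0=(6,0,0,0) value=6
Op 6: merge R0<->R2 -> R0=(6,0,4,0) R2=(6,0,4,0)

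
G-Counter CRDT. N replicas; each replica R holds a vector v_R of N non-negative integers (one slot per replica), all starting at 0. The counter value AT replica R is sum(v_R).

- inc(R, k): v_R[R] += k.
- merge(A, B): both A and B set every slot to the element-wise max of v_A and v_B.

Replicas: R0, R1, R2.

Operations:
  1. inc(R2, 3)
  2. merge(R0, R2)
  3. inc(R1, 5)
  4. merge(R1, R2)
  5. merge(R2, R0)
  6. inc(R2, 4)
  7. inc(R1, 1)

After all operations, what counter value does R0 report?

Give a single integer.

Answer: 8

Derivation:
Op 1: inc R2 by 3 -> R2=(0,0,3) value=3
Op 2: merge R0<->R2 -> R0=(0,0,3) R2=(0,0,3)
Op 3: inc R1 by 5 -> R1=(0,5,0) value=5
Op 4: merge R1<->R2 -> R1=(0,5,3) R2=(0,5,3)
Op 5: merge R2<->R0 -> R2=(0,5,3) R0=(0,5,3)
Op 6: inc R2 by 4 -> R2=(0,5,7) value=12
Op 7: inc R1 by 1 -> R1=(0,6,3) value=9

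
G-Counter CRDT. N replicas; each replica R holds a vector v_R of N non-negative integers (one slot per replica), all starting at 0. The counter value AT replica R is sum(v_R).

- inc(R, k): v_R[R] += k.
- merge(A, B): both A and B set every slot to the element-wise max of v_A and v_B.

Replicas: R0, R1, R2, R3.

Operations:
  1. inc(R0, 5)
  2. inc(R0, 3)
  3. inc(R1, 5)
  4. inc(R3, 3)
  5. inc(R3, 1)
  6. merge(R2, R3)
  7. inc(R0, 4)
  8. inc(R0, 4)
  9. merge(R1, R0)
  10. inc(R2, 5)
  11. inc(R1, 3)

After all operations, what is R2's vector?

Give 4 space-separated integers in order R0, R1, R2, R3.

Op 1: inc R0 by 5 -> R0=(5,0,0,0) value=5
Op 2: inc R0 by 3 -> R0=(8,0,0,0) value=8
Op 3: inc R1 by 5 -> R1=(0,5,0,0) value=5
Op 4: inc R3 by 3 -> R3=(0,0,0,3) value=3
Op 5: inc R3 by 1 -> R3=(0,0,0,4) value=4
Op 6: merge R2<->R3 -> R2=(0,0,0,4) R3=(0,0,0,4)
Op 7: inc R0 by 4 -> R0=(12,0,0,0) value=12
Op 8: inc R0 by 4 -> R0=(16,0,0,0) value=16
Op 9: merge R1<->R0 -> R1=(16,5,0,0) R0=(16,5,0,0)
Op 10: inc R2 by 5 -> R2=(0,0,5,4) value=9
Op 11: inc R1 by 3 -> R1=(16,8,0,0) value=24

Answer: 0 0 5 4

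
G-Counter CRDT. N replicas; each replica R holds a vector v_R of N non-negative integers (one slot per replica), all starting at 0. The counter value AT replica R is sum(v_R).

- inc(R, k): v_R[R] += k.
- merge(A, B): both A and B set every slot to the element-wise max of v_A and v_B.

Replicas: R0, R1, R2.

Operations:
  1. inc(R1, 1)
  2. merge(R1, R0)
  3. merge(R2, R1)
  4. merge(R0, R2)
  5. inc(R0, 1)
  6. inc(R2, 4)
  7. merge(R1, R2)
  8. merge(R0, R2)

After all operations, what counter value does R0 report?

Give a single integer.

Op 1: inc R1 by 1 -> R1=(0,1,0) value=1
Op 2: merge R1<->R0 -> R1=(0,1,0) R0=(0,1,0)
Op 3: merge R2<->R1 -> R2=(0,1,0) R1=(0,1,0)
Op 4: merge R0<->R2 -> R0=(0,1,0) R2=(0,1,0)
Op 5: inc R0 by 1 -> R0=(1,1,0) value=2
Op 6: inc R2 by 4 -> R2=(0,1,4) value=5
Op 7: merge R1<->R2 -> R1=(0,1,4) R2=(0,1,4)
Op 8: merge R0<->R2 -> R0=(1,1,4) R2=(1,1,4)

Answer: 6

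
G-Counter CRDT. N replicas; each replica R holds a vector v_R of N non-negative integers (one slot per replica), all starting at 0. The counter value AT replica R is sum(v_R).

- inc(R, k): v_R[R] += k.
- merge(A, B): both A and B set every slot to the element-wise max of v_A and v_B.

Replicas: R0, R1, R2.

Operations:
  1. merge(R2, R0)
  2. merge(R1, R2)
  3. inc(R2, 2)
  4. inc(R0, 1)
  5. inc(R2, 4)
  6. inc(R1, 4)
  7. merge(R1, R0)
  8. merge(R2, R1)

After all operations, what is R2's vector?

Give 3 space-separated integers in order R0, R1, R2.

Op 1: merge R2<->R0 -> R2=(0,0,0) R0=(0,0,0)
Op 2: merge R1<->R2 -> R1=(0,0,0) R2=(0,0,0)
Op 3: inc R2 by 2 -> R2=(0,0,2) value=2
Op 4: inc R0 by 1 -> R0=(1,0,0) value=1
Op 5: inc R2 by 4 -> R2=(0,0,6) value=6
Op 6: inc R1 by 4 -> R1=(0,4,0) value=4
Op 7: merge R1<->R0 -> R1=(1,4,0) R0=(1,4,0)
Op 8: merge R2<->R1 -> R2=(1,4,6) R1=(1,4,6)

Answer: 1 4 6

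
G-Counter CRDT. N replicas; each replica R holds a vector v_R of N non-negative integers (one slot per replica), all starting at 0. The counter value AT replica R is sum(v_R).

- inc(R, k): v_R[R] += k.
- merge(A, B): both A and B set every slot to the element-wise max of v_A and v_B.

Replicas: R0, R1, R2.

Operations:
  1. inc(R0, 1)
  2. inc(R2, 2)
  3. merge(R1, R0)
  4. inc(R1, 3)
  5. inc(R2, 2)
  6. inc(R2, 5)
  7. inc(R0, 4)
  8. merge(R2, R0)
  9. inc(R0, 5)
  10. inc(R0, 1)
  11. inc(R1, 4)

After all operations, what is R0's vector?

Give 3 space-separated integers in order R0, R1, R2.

Op 1: inc R0 by 1 -> R0=(1,0,0) value=1
Op 2: inc R2 by 2 -> R2=(0,0,2) value=2
Op 3: merge R1<->R0 -> R1=(1,0,0) R0=(1,0,0)
Op 4: inc R1 by 3 -> R1=(1,3,0) value=4
Op 5: inc R2 by 2 -> R2=(0,0,4) value=4
Op 6: inc R2 by 5 -> R2=(0,0,9) value=9
Op 7: inc R0 by 4 -> R0=(5,0,0) value=5
Op 8: merge R2<->R0 -> R2=(5,0,9) R0=(5,0,9)
Op 9: inc R0 by 5 -> R0=(10,0,9) value=19
Op 10: inc R0 by 1 -> R0=(11,0,9) value=20
Op 11: inc R1 by 4 -> R1=(1,7,0) value=8

Answer: 11 0 9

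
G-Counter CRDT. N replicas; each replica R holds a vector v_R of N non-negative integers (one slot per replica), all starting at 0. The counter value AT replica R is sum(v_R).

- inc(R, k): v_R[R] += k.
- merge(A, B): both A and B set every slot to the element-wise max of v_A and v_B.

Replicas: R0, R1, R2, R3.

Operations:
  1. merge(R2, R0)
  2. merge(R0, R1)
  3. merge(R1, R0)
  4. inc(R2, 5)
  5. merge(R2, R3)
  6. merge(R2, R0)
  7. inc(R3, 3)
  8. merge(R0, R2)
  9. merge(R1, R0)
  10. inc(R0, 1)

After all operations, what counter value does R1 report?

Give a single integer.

Op 1: merge R2<->R0 -> R2=(0,0,0,0) R0=(0,0,0,0)
Op 2: merge R0<->R1 -> R0=(0,0,0,0) R1=(0,0,0,0)
Op 3: merge R1<->R0 -> R1=(0,0,0,0) R0=(0,0,0,0)
Op 4: inc R2 by 5 -> R2=(0,0,5,0) value=5
Op 5: merge R2<->R3 -> R2=(0,0,5,0) R3=(0,0,5,0)
Op 6: merge R2<->R0 -> R2=(0,0,5,0) R0=(0,0,5,0)
Op 7: inc R3 by 3 -> R3=(0,0,5,3) value=8
Op 8: merge R0<->R2 -> R0=(0,0,5,0) R2=(0,0,5,0)
Op 9: merge R1<->R0 -> R1=(0,0,5,0) R0=(0,0,5,0)
Op 10: inc R0 by 1 -> R0=(1,0,5,0) value=6

Answer: 5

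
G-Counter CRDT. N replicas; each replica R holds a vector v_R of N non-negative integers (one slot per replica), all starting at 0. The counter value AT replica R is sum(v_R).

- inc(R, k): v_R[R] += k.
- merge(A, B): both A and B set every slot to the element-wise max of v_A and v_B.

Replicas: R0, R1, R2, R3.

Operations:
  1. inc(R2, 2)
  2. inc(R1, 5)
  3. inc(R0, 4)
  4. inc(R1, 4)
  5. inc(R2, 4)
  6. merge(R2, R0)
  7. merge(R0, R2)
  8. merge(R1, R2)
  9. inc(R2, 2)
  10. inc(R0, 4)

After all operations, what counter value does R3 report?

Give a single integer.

Answer: 0

Derivation:
Op 1: inc R2 by 2 -> R2=(0,0,2,0) value=2
Op 2: inc R1 by 5 -> R1=(0,5,0,0) value=5
Op 3: inc R0 by 4 -> R0=(4,0,0,0) value=4
Op 4: inc R1 by 4 -> R1=(0,9,0,0) value=9
Op 5: inc R2 by 4 -> R2=(0,0,6,0) value=6
Op 6: merge R2<->R0 -> R2=(4,0,6,0) R0=(4,0,6,0)
Op 7: merge R0<->R2 -> R0=(4,0,6,0) R2=(4,0,6,0)
Op 8: merge R1<->R2 -> R1=(4,9,6,0) R2=(4,9,6,0)
Op 9: inc R2 by 2 -> R2=(4,9,8,0) value=21
Op 10: inc R0 by 4 -> R0=(8,0,6,0) value=14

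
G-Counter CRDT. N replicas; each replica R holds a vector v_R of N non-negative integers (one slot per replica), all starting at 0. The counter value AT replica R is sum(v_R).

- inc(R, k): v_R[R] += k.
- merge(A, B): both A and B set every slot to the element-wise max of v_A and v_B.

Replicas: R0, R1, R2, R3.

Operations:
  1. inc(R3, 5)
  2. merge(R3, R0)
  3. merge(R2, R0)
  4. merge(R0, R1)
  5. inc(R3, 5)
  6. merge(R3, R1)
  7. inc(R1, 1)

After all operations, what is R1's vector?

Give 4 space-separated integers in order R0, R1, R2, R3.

Answer: 0 1 0 10

Derivation:
Op 1: inc R3 by 5 -> R3=(0,0,0,5) value=5
Op 2: merge R3<->R0 -> R3=(0,0,0,5) R0=(0,0,0,5)
Op 3: merge R2<->R0 -> R2=(0,0,0,5) R0=(0,0,0,5)
Op 4: merge R0<->R1 -> R0=(0,0,0,5) R1=(0,0,0,5)
Op 5: inc R3 by 5 -> R3=(0,0,0,10) value=10
Op 6: merge R3<->R1 -> R3=(0,0,0,10) R1=(0,0,0,10)
Op 7: inc R1 by 1 -> R1=(0,1,0,10) value=11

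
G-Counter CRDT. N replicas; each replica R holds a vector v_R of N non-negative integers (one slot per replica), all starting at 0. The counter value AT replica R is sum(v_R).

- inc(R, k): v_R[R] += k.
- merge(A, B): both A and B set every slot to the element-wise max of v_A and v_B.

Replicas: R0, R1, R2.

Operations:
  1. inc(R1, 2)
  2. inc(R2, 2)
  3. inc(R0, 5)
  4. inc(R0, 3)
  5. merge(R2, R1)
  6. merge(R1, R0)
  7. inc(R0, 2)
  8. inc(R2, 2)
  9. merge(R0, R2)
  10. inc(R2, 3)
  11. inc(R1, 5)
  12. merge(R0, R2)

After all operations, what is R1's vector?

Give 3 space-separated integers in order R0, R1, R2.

Op 1: inc R1 by 2 -> R1=(0,2,0) value=2
Op 2: inc R2 by 2 -> R2=(0,0,2) value=2
Op 3: inc R0 by 5 -> R0=(5,0,0) value=5
Op 4: inc R0 by 3 -> R0=(8,0,0) value=8
Op 5: merge R2<->R1 -> R2=(0,2,2) R1=(0,2,2)
Op 6: merge R1<->R0 -> R1=(8,2,2) R0=(8,2,2)
Op 7: inc R0 by 2 -> R0=(10,2,2) value=14
Op 8: inc R2 by 2 -> R2=(0,2,4) value=6
Op 9: merge R0<->R2 -> R0=(10,2,4) R2=(10,2,4)
Op 10: inc R2 by 3 -> R2=(10,2,7) value=19
Op 11: inc R1 by 5 -> R1=(8,7,2) value=17
Op 12: merge R0<->R2 -> R0=(10,2,7) R2=(10,2,7)

Answer: 8 7 2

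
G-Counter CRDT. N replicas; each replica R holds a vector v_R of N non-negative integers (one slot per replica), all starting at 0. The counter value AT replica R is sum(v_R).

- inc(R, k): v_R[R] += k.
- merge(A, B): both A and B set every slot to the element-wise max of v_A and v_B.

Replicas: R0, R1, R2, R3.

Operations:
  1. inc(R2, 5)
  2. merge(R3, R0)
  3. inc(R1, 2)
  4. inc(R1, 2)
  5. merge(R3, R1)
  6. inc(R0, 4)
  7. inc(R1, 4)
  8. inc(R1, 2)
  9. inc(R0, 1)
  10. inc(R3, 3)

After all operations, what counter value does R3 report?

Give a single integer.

Op 1: inc R2 by 5 -> R2=(0,0,5,0) value=5
Op 2: merge R3<->R0 -> R3=(0,0,0,0) R0=(0,0,0,0)
Op 3: inc R1 by 2 -> R1=(0,2,0,0) value=2
Op 4: inc R1 by 2 -> R1=(0,4,0,0) value=4
Op 5: merge R3<->R1 -> R3=(0,4,0,0) R1=(0,4,0,0)
Op 6: inc R0 by 4 -> R0=(4,0,0,0) value=4
Op 7: inc R1 by 4 -> R1=(0,8,0,0) value=8
Op 8: inc R1 by 2 -> R1=(0,10,0,0) value=10
Op 9: inc R0 by 1 -> R0=(5,0,0,0) value=5
Op 10: inc R3 by 3 -> R3=(0,4,0,3) value=7

Answer: 7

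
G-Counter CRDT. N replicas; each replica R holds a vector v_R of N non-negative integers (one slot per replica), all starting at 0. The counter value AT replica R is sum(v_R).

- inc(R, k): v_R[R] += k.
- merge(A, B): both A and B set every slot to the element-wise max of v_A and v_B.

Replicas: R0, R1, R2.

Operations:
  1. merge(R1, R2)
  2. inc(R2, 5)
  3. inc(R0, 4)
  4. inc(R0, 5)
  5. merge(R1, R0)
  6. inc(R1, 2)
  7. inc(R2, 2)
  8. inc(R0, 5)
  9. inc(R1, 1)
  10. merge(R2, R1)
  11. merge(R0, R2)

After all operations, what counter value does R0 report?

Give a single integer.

Answer: 24

Derivation:
Op 1: merge R1<->R2 -> R1=(0,0,0) R2=(0,0,0)
Op 2: inc R2 by 5 -> R2=(0,0,5) value=5
Op 3: inc R0 by 4 -> R0=(4,0,0) value=4
Op 4: inc R0 by 5 -> R0=(9,0,0) value=9
Op 5: merge R1<->R0 -> R1=(9,0,0) R0=(9,0,0)
Op 6: inc R1 by 2 -> R1=(9,2,0) value=11
Op 7: inc R2 by 2 -> R2=(0,0,7) value=7
Op 8: inc R0 by 5 -> R0=(14,0,0) value=14
Op 9: inc R1 by 1 -> R1=(9,3,0) value=12
Op 10: merge R2<->R1 -> R2=(9,3,7) R1=(9,3,7)
Op 11: merge R0<->R2 -> R0=(14,3,7) R2=(14,3,7)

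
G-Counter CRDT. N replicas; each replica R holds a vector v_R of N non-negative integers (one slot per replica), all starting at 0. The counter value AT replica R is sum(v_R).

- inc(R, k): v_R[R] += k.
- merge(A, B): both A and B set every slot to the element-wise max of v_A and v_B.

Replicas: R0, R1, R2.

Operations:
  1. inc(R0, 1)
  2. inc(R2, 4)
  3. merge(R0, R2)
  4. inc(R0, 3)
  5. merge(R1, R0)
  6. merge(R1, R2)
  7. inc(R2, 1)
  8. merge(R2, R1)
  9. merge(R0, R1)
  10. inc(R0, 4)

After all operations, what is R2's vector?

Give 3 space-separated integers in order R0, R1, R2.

Op 1: inc R0 by 1 -> R0=(1,0,0) value=1
Op 2: inc R2 by 4 -> R2=(0,0,4) value=4
Op 3: merge R0<->R2 -> R0=(1,0,4) R2=(1,0,4)
Op 4: inc R0 by 3 -> R0=(4,0,4) value=8
Op 5: merge R1<->R0 -> R1=(4,0,4) R0=(4,0,4)
Op 6: merge R1<->R2 -> R1=(4,0,4) R2=(4,0,4)
Op 7: inc R2 by 1 -> R2=(4,0,5) value=9
Op 8: merge R2<->R1 -> R2=(4,0,5) R1=(4,0,5)
Op 9: merge R0<->R1 -> R0=(4,0,5) R1=(4,0,5)
Op 10: inc R0 by 4 -> R0=(8,0,5) value=13

Answer: 4 0 5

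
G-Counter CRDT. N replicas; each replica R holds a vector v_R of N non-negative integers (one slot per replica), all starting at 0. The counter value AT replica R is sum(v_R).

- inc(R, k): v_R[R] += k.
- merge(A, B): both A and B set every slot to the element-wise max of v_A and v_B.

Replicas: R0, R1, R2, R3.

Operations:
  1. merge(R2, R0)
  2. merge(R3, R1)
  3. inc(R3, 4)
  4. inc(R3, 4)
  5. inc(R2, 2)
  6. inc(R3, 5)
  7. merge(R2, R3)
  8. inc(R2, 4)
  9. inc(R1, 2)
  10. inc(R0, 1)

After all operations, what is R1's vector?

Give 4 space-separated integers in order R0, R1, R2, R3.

Answer: 0 2 0 0

Derivation:
Op 1: merge R2<->R0 -> R2=(0,0,0,0) R0=(0,0,0,0)
Op 2: merge R3<->R1 -> R3=(0,0,0,0) R1=(0,0,0,0)
Op 3: inc R3 by 4 -> R3=(0,0,0,4) value=4
Op 4: inc R3 by 4 -> R3=(0,0,0,8) value=8
Op 5: inc R2 by 2 -> R2=(0,0,2,0) value=2
Op 6: inc R3 by 5 -> R3=(0,0,0,13) value=13
Op 7: merge R2<->R3 -> R2=(0,0,2,13) R3=(0,0,2,13)
Op 8: inc R2 by 4 -> R2=(0,0,6,13) value=19
Op 9: inc R1 by 2 -> R1=(0,2,0,0) value=2
Op 10: inc R0 by 1 -> R0=(1,0,0,0) value=1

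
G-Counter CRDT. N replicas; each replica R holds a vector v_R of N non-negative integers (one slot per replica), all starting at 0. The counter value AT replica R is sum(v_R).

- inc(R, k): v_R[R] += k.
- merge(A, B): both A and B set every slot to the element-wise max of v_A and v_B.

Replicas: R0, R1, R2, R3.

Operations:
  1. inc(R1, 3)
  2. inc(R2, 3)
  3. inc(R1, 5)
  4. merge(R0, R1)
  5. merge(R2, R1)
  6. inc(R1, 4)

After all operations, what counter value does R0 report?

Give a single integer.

Op 1: inc R1 by 3 -> R1=(0,3,0,0) value=3
Op 2: inc R2 by 3 -> R2=(0,0,3,0) value=3
Op 3: inc R1 by 5 -> R1=(0,8,0,0) value=8
Op 4: merge R0<->R1 -> R0=(0,8,0,0) R1=(0,8,0,0)
Op 5: merge R2<->R1 -> R2=(0,8,3,0) R1=(0,8,3,0)
Op 6: inc R1 by 4 -> R1=(0,12,3,0) value=15

Answer: 8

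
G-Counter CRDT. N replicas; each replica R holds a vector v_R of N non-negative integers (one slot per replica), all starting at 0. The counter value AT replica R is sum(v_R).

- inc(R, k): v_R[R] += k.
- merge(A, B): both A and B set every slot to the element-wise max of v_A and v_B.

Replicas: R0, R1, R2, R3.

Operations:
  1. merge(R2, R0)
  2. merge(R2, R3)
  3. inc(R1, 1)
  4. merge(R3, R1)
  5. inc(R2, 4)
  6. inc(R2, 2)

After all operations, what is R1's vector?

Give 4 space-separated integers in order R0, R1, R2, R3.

Op 1: merge R2<->R0 -> R2=(0,0,0,0) R0=(0,0,0,0)
Op 2: merge R2<->R3 -> R2=(0,0,0,0) R3=(0,0,0,0)
Op 3: inc R1 by 1 -> R1=(0,1,0,0) value=1
Op 4: merge R3<->R1 -> R3=(0,1,0,0) R1=(0,1,0,0)
Op 5: inc R2 by 4 -> R2=(0,0,4,0) value=4
Op 6: inc R2 by 2 -> R2=(0,0,6,0) value=6

Answer: 0 1 0 0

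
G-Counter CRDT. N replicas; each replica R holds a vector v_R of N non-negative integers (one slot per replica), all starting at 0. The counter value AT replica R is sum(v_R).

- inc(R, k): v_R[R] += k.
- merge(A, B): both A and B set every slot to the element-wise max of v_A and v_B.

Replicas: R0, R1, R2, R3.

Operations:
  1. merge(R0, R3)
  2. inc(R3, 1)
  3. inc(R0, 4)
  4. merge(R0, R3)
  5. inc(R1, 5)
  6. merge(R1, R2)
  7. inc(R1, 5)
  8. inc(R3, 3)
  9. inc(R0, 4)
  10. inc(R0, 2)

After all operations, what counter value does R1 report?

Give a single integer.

Op 1: merge R0<->R3 -> R0=(0,0,0,0) R3=(0,0,0,0)
Op 2: inc R3 by 1 -> R3=(0,0,0,1) value=1
Op 3: inc R0 by 4 -> R0=(4,0,0,0) value=4
Op 4: merge R0<->R3 -> R0=(4,0,0,1) R3=(4,0,0,1)
Op 5: inc R1 by 5 -> R1=(0,5,0,0) value=5
Op 6: merge R1<->R2 -> R1=(0,5,0,0) R2=(0,5,0,0)
Op 7: inc R1 by 5 -> R1=(0,10,0,0) value=10
Op 8: inc R3 by 3 -> R3=(4,0,0,4) value=8
Op 9: inc R0 by 4 -> R0=(8,0,0,1) value=9
Op 10: inc R0 by 2 -> R0=(10,0,0,1) value=11

Answer: 10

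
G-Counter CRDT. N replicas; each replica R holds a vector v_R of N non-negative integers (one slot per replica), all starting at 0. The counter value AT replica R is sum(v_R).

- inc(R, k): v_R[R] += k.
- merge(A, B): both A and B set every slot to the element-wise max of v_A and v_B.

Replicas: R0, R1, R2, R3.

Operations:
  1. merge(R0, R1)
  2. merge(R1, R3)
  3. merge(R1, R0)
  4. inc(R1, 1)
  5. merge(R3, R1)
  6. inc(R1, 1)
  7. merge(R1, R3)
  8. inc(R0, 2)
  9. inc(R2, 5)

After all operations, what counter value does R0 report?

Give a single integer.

Op 1: merge R0<->R1 -> R0=(0,0,0,0) R1=(0,0,0,0)
Op 2: merge R1<->R3 -> R1=(0,0,0,0) R3=(0,0,0,0)
Op 3: merge R1<->R0 -> R1=(0,0,0,0) R0=(0,0,0,0)
Op 4: inc R1 by 1 -> R1=(0,1,0,0) value=1
Op 5: merge R3<->R1 -> R3=(0,1,0,0) R1=(0,1,0,0)
Op 6: inc R1 by 1 -> R1=(0,2,0,0) value=2
Op 7: merge R1<->R3 -> R1=(0,2,0,0) R3=(0,2,0,0)
Op 8: inc R0 by 2 -> R0=(2,0,0,0) value=2
Op 9: inc R2 by 5 -> R2=(0,0,5,0) value=5

Answer: 2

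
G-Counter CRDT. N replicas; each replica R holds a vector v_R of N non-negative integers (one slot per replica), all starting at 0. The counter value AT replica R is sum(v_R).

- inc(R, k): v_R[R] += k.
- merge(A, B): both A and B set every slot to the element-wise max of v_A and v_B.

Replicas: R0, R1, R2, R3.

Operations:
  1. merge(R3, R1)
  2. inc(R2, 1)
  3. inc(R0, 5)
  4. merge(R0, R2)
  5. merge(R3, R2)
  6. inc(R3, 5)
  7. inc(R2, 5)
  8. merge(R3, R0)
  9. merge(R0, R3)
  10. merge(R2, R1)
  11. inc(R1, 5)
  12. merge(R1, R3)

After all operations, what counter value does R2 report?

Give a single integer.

Answer: 11

Derivation:
Op 1: merge R3<->R1 -> R3=(0,0,0,0) R1=(0,0,0,0)
Op 2: inc R2 by 1 -> R2=(0,0,1,0) value=1
Op 3: inc R0 by 5 -> R0=(5,0,0,0) value=5
Op 4: merge R0<->R2 -> R0=(5,0,1,0) R2=(5,0,1,0)
Op 5: merge R3<->R2 -> R3=(5,0,1,0) R2=(5,0,1,0)
Op 6: inc R3 by 5 -> R3=(5,0,1,5) value=11
Op 7: inc R2 by 5 -> R2=(5,0,6,0) value=11
Op 8: merge R3<->R0 -> R3=(5,0,1,5) R0=(5,0,1,5)
Op 9: merge R0<->R3 -> R0=(5,0,1,5) R3=(5,0,1,5)
Op 10: merge R2<->R1 -> R2=(5,0,6,0) R1=(5,0,6,0)
Op 11: inc R1 by 5 -> R1=(5,5,6,0) value=16
Op 12: merge R1<->R3 -> R1=(5,5,6,5) R3=(5,5,6,5)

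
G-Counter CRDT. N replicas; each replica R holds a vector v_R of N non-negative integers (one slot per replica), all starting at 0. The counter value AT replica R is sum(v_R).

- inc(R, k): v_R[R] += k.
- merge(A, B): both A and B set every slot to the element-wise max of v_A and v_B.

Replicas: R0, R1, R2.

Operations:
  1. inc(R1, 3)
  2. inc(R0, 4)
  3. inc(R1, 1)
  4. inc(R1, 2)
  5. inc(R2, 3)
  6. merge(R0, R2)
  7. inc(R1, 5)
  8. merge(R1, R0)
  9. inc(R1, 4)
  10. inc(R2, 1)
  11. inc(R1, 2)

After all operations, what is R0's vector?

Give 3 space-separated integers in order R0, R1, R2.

Answer: 4 11 3

Derivation:
Op 1: inc R1 by 3 -> R1=(0,3,0) value=3
Op 2: inc R0 by 4 -> R0=(4,0,0) value=4
Op 3: inc R1 by 1 -> R1=(0,4,0) value=4
Op 4: inc R1 by 2 -> R1=(0,6,0) value=6
Op 5: inc R2 by 3 -> R2=(0,0,3) value=3
Op 6: merge R0<->R2 -> R0=(4,0,3) R2=(4,0,3)
Op 7: inc R1 by 5 -> R1=(0,11,0) value=11
Op 8: merge R1<->R0 -> R1=(4,11,3) R0=(4,11,3)
Op 9: inc R1 by 4 -> R1=(4,15,3) value=22
Op 10: inc R2 by 1 -> R2=(4,0,4) value=8
Op 11: inc R1 by 2 -> R1=(4,17,3) value=24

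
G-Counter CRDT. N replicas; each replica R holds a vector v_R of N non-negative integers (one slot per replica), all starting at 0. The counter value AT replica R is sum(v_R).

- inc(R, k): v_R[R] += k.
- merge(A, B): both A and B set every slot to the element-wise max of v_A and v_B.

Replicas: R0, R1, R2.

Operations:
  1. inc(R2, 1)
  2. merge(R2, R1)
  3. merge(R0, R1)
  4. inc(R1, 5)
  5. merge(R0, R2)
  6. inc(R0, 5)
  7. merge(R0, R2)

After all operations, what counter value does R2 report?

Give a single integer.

Answer: 6

Derivation:
Op 1: inc R2 by 1 -> R2=(0,0,1) value=1
Op 2: merge R2<->R1 -> R2=(0,0,1) R1=(0,0,1)
Op 3: merge R0<->R1 -> R0=(0,0,1) R1=(0,0,1)
Op 4: inc R1 by 5 -> R1=(0,5,1) value=6
Op 5: merge R0<->R2 -> R0=(0,0,1) R2=(0,0,1)
Op 6: inc R0 by 5 -> R0=(5,0,1) value=6
Op 7: merge R0<->R2 -> R0=(5,0,1) R2=(5,0,1)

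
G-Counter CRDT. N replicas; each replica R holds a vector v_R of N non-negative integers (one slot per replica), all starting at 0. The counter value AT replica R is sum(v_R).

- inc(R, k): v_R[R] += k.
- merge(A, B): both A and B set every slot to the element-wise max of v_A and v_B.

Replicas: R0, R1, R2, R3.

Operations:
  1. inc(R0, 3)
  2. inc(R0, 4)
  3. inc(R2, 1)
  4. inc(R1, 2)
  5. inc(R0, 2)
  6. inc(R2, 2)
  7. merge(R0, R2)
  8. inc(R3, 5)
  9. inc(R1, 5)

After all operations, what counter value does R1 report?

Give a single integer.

Answer: 7

Derivation:
Op 1: inc R0 by 3 -> R0=(3,0,0,0) value=3
Op 2: inc R0 by 4 -> R0=(7,0,0,0) value=7
Op 3: inc R2 by 1 -> R2=(0,0,1,0) value=1
Op 4: inc R1 by 2 -> R1=(0,2,0,0) value=2
Op 5: inc R0 by 2 -> R0=(9,0,0,0) value=9
Op 6: inc R2 by 2 -> R2=(0,0,3,0) value=3
Op 7: merge R0<->R2 -> R0=(9,0,3,0) R2=(9,0,3,0)
Op 8: inc R3 by 5 -> R3=(0,0,0,5) value=5
Op 9: inc R1 by 5 -> R1=(0,7,0,0) value=7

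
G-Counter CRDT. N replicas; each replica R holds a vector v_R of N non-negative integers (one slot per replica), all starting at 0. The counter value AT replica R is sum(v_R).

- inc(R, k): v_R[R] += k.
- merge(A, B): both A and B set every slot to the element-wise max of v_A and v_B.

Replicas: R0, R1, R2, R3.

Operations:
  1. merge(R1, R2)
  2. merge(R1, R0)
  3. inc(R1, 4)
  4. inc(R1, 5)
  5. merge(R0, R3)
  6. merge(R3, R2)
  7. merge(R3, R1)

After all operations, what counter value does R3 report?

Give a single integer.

Op 1: merge R1<->R2 -> R1=(0,0,0,0) R2=(0,0,0,0)
Op 2: merge R1<->R0 -> R1=(0,0,0,0) R0=(0,0,0,0)
Op 3: inc R1 by 4 -> R1=(0,4,0,0) value=4
Op 4: inc R1 by 5 -> R1=(0,9,0,0) value=9
Op 5: merge R0<->R3 -> R0=(0,0,0,0) R3=(0,0,0,0)
Op 6: merge R3<->R2 -> R3=(0,0,0,0) R2=(0,0,0,0)
Op 7: merge R3<->R1 -> R3=(0,9,0,0) R1=(0,9,0,0)

Answer: 9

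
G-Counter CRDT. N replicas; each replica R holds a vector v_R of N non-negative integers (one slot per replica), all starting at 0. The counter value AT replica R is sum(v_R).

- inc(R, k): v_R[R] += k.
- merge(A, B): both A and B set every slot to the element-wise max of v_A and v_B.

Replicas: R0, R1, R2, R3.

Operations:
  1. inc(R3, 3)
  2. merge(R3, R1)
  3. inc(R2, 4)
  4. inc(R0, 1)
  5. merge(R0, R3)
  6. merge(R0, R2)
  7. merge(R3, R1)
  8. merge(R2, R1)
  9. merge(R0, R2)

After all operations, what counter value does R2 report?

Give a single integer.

Op 1: inc R3 by 3 -> R3=(0,0,0,3) value=3
Op 2: merge R3<->R1 -> R3=(0,0,0,3) R1=(0,0,0,3)
Op 3: inc R2 by 4 -> R2=(0,0,4,0) value=4
Op 4: inc R0 by 1 -> R0=(1,0,0,0) value=1
Op 5: merge R0<->R3 -> R0=(1,0,0,3) R3=(1,0,0,3)
Op 6: merge R0<->R2 -> R0=(1,0,4,3) R2=(1,0,4,3)
Op 7: merge R3<->R1 -> R3=(1,0,0,3) R1=(1,0,0,3)
Op 8: merge R2<->R1 -> R2=(1,0,4,3) R1=(1,0,4,3)
Op 9: merge R0<->R2 -> R0=(1,0,4,3) R2=(1,0,4,3)

Answer: 8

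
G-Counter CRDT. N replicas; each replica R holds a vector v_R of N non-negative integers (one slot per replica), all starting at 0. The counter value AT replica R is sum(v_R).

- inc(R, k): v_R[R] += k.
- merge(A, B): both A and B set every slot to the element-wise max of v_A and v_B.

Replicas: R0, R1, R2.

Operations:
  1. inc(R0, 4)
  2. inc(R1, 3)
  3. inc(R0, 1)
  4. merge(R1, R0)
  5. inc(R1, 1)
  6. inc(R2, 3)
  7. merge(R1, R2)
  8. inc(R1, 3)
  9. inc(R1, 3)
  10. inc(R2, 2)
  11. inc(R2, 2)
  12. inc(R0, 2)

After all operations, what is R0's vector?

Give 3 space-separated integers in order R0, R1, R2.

Answer: 7 3 0

Derivation:
Op 1: inc R0 by 4 -> R0=(4,0,0) value=4
Op 2: inc R1 by 3 -> R1=(0,3,0) value=3
Op 3: inc R0 by 1 -> R0=(5,0,0) value=5
Op 4: merge R1<->R0 -> R1=(5,3,0) R0=(5,3,0)
Op 5: inc R1 by 1 -> R1=(5,4,0) value=9
Op 6: inc R2 by 3 -> R2=(0,0,3) value=3
Op 7: merge R1<->R2 -> R1=(5,4,3) R2=(5,4,3)
Op 8: inc R1 by 3 -> R1=(5,7,3) value=15
Op 9: inc R1 by 3 -> R1=(5,10,3) value=18
Op 10: inc R2 by 2 -> R2=(5,4,5) value=14
Op 11: inc R2 by 2 -> R2=(5,4,7) value=16
Op 12: inc R0 by 2 -> R0=(7,3,0) value=10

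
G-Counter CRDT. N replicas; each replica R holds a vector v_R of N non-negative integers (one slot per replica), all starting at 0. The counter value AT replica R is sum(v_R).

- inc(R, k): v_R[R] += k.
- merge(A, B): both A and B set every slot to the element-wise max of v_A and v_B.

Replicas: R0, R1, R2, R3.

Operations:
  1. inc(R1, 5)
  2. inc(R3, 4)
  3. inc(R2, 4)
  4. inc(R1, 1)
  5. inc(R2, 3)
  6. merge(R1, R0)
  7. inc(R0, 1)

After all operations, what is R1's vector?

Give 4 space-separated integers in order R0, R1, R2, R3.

Answer: 0 6 0 0

Derivation:
Op 1: inc R1 by 5 -> R1=(0,5,0,0) value=5
Op 2: inc R3 by 4 -> R3=(0,0,0,4) value=4
Op 3: inc R2 by 4 -> R2=(0,0,4,0) value=4
Op 4: inc R1 by 1 -> R1=(0,6,0,0) value=6
Op 5: inc R2 by 3 -> R2=(0,0,7,0) value=7
Op 6: merge R1<->R0 -> R1=(0,6,0,0) R0=(0,6,0,0)
Op 7: inc R0 by 1 -> R0=(1,6,0,0) value=7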